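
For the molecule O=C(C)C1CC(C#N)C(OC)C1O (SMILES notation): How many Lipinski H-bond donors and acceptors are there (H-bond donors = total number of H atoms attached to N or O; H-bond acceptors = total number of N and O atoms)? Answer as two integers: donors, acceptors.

1, 4

Donors: find every N or O and count the H atoms it carries.
  atom 1 (O): bond orders sum to 2 → 0 H
  atom 8 (N): bond orders sum to 3 → 0 H
  atom 10 (O): bond orders sum to 2 → 0 H
  atom 13 (O): bond orders sum to 1 → 1 H
Lipinski HBD = 1.
Acceptors: N atoms = 1, O atoms = 3 → HBA = 4.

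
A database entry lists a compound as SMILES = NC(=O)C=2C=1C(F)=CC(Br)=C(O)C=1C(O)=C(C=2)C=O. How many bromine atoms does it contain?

1

Scan the SMILES for Br atoms (remember two-letter symbols like Cl and Br are single atoms).
Bromine count: 1.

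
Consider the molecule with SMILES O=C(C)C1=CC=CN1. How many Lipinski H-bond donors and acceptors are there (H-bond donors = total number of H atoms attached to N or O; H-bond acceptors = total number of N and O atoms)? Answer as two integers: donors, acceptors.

Donors: find every N or O and count the H atoms it carries.
  atom 1 (O): bond orders sum to 2 → 0 H
  atom 8 (N): bond orders sum to 2 → 1 H
Lipinski HBD = 1.
Acceptors: N atoms = 1, O atoms = 1 → HBA = 2.

1, 2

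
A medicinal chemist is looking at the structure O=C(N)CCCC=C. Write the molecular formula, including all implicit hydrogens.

C6H11NO

Walk through each heavy atom and fill implicit hydrogens from standard valence (C 4, N 3, O 2, S 2, halogen 1):
  atom 1: O, bond orders sum to 2 (valence 2) → 0 H
  atom 2: C, bond orders sum to 4 (valence 4) → 0 H
  atom 3: N, bond orders sum to 1 (valence 3) → 2 H
  atom 4: C, bond orders sum to 2 (valence 4) → 2 H
  atom 5: C, bond orders sum to 2 (valence 4) → 2 H
  atom 6: C, bond orders sum to 2 (valence 4) → 2 H
  atom 7: C, bond orders sum to 3 (valence 4) → 1 H
  atom 8: C, bond orders sum to 2 (valence 4) → 2 H
Totals → C:6, H:11, N:1, O:1.
In Hill order: C6H11NO.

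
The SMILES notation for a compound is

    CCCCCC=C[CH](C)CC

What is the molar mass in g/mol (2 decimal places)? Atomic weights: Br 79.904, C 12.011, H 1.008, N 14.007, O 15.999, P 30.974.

First, the molecular formula is C11H22 (counting implicit H from valence).
  C: 11 × 12.011 = 132.121
  H: 22 × 1.008 = 22.176
Sum: 11×12.011 + 22×1.008 = 154.297 → 154.30 g/mol.

154.30 g/mol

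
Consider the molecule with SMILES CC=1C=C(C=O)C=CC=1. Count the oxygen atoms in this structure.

1

Scan the SMILES for O atoms (remember two-letter symbols like Cl and Br are single atoms).
Oxygen count: 1.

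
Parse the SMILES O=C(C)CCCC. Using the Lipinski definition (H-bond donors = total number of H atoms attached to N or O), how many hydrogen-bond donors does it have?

Donors: find every N or O and count the H atoms it carries.
  atom 1 (O): bond orders sum to 2 → 0 H
Lipinski HBD = 0.

0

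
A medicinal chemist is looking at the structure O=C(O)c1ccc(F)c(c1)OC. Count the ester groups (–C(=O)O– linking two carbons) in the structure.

0

Scan the SMILES for the ester motif — none present.
Groups that are present: 1 carboxylic acid, 1 ether.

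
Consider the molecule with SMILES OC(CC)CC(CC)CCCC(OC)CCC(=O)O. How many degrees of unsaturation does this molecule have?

1

Molecular formula: C15H30O4.
DoU = (2C + 2 + N − H − X) / 2, where X is the halogen count and O/S are ignored.
    = (2·15 + 2 + 0 − 30 − 0) / 2 = 2 / 2 = 1.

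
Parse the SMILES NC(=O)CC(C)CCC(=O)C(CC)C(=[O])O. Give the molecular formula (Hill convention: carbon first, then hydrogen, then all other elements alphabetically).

C11H19NO4

Walk through each heavy atom and fill implicit hydrogens from standard valence (C 4, N 3, O 2, S 2, halogen 1):
  atom 1: N, bond orders sum to 1 (valence 3) → 2 H
  atom 2: C, bond orders sum to 4 (valence 4) → 0 H
  atom 3: O, bond orders sum to 2 (valence 2) → 0 H
  atom 4: C, bond orders sum to 2 (valence 4) → 2 H
  atom 5: C, bond orders sum to 3 (valence 4) → 1 H
  atom 6: C, bond orders sum to 1 (valence 4) → 3 H
  atom 7: C, bond orders sum to 2 (valence 4) → 2 H
  atom 8: C, bond orders sum to 2 (valence 4) → 2 H
  atom 9: C, bond orders sum to 4 (valence 4) → 0 H
  atom 10: O, bond orders sum to 2 (valence 2) → 0 H
  atom 11: C, bond orders sum to 3 (valence 4) → 1 H
  atom 12: C, bond orders sum to 2 (valence 4) → 2 H
  atom 13: C, bond orders sum to 1 (valence 4) → 3 H
  atom 14: C, bond orders sum to 4 (valence 4) → 0 H
  atom 15: O with explicit H count 0
  atom 16: O, bond orders sum to 1 (valence 2) → 1 H
Totals → C:11, H:19, N:1, O:4.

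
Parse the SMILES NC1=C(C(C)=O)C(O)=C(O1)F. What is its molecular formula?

Walk through each heavy atom and fill implicit hydrogens from standard valence (C 4, N 3, O 2, S 2, halogen 1):
  atom 1: N, bond orders sum to 1 (valence 3) → 2 H
  atom 2: C, bond orders sum to 4 (valence 4) → 0 H
  atom 3: C, bond orders sum to 4 (valence 4) → 0 H
  atom 4: C, bond orders sum to 4 (valence 4) → 0 H
  atom 5: C, bond orders sum to 1 (valence 4) → 3 H
  atom 6: O, bond orders sum to 2 (valence 2) → 0 H
  atom 7: C, bond orders sum to 4 (valence 4) → 0 H
  atom 8: O, bond orders sum to 1 (valence 2) → 1 H
  atom 9: C, bond orders sum to 4 (valence 4) → 0 H
  atom 10: O, bond orders sum to 2 (valence 2) → 0 H
  atom 11: F (halogen, monovalent) → 0 H
Totals → C:6, H:6, F:1, N:1, O:3.
In Hill order: C6H6FNO3.

C6H6FNO3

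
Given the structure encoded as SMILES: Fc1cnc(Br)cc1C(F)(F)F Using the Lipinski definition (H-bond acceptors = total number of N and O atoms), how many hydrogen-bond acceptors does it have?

N atoms: 1; O atoms: 0.
Lipinski HBA = 1 + 0 = 1.

1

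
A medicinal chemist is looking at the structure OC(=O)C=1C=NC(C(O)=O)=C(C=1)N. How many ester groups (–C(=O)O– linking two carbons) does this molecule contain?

0

Scan the SMILES for the ester motif — none present.
Groups that are present: 2 carboxylic acid, 1 primary amine.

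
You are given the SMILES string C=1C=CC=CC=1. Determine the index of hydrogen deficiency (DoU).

Degree of unsaturation = (number of rings) + (number of π bonds).
Ring closures in the SMILES: 1.
π bonds: 3 double bonds (each 1 DoU) → 3 DoU from unsaturation.
Total DoU = 1 + 3 = 4.

4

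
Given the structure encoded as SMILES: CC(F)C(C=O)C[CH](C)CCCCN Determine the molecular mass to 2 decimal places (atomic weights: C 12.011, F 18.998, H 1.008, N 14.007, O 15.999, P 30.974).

First, the molecular formula is C11H22FNO (counting implicit H from valence).
  C: 11 × 12.011 = 132.121
  F: 1 × 18.998 = 18.998
  H: 22 × 1.008 = 22.176
  N: 1 × 14.007 = 14.007
  O: 1 × 15.999 = 15.999
Sum: 11×12.011 + 1×18.998 + 22×1.008 + 1×14.007 + 1×15.999 = 203.301 → 203.30 g/mol.

203.30 g/mol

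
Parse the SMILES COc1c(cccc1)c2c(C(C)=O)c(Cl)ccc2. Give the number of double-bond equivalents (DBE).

Molecular formula: C15H13ClO2.
DoU = (2C + 2 + N − H − X) / 2, where X is the halogen count and O/S are ignored.
    = (2·15 + 2 + 0 − 13 − 1) / 2 = 18 / 2 = 9.

9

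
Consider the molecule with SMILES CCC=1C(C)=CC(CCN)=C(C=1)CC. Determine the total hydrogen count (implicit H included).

Walk through each heavy atom and fill implicit hydrogens from standard valence (C 4, N 3, O 2, S 2, halogen 1):
  atom 1: C, bond orders sum to 1 (valence 4) → 3 H
  atom 2: C, bond orders sum to 2 (valence 4) → 2 H
  atom 3: C, bond orders sum to 4 (valence 4) → 0 H
  atom 4: C, bond orders sum to 4 (valence 4) → 0 H
  atom 5: C, bond orders sum to 1 (valence 4) → 3 H
  atom 6: C, bond orders sum to 3 (valence 4) → 1 H
  atom 7: C, bond orders sum to 4 (valence 4) → 0 H
  atom 8: C, bond orders sum to 2 (valence 4) → 2 H
  atom 9: C, bond orders sum to 2 (valence 4) → 2 H
  atom 10: N, bond orders sum to 1 (valence 3) → 2 H
  atom 11: C, bond orders sum to 4 (valence 4) → 0 H
  atom 12: C, bond orders sum to 3 (valence 4) → 1 H
  atom 13: C, bond orders sum to 2 (valence 4) → 2 H
  atom 14: C, bond orders sum to 1 (valence 4) → 3 H
Total hydrogens: 21.

21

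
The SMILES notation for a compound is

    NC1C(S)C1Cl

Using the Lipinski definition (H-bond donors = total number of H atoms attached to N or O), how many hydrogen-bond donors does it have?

Donors: find every N or O and count the H atoms it carries.
  atom 1 (N): bond orders sum to 1 → 2 H
Lipinski HBD = 2.

2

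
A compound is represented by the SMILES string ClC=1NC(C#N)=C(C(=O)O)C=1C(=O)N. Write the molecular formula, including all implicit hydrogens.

C7H4ClN3O3

Walk through each heavy atom and fill implicit hydrogens from standard valence (C 4, N 3, O 2, S 2, halogen 1):
  atom 1: Cl (halogen, monovalent) → 0 H
  atom 2: C, bond orders sum to 4 (valence 4) → 0 H
  atom 3: N, bond orders sum to 2 (valence 3) → 1 H
  atom 4: C, bond orders sum to 4 (valence 4) → 0 H
  atom 5: C, bond orders sum to 4 (valence 4) → 0 H
  atom 6: N, bond orders sum to 3 (valence 3) → 0 H
  atom 7: C, bond orders sum to 4 (valence 4) → 0 H
  atom 8: C, bond orders sum to 4 (valence 4) → 0 H
  atom 9: O, bond orders sum to 2 (valence 2) → 0 H
  atom 10: O, bond orders sum to 1 (valence 2) → 1 H
  atom 11: C, bond orders sum to 4 (valence 4) → 0 H
  atom 12: C, bond orders sum to 4 (valence 4) → 0 H
  atom 13: O, bond orders sum to 2 (valence 2) → 0 H
  atom 14: N, bond orders sum to 1 (valence 3) → 2 H
Totals → C:7, H:4, Cl:1, N:3, O:3.
In Hill order: C7H4ClN3O3.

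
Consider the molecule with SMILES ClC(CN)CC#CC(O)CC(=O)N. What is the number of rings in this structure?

In SMILES, each pair of matching ring-closure digits denotes one ring-closing bond; the number of such bonds equals the number of independent rings.
Ring-closure bonds here: 0.

0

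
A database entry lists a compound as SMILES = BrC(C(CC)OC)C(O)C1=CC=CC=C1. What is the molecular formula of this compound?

Walk through each heavy atom and fill implicit hydrogens from standard valence (C 4, N 3, O 2, S 2, halogen 1):
  atom 1: Br (halogen, monovalent) → 0 H
  atom 2: C, bond orders sum to 3 (valence 4) → 1 H
  atom 3: C, bond orders sum to 3 (valence 4) → 1 H
  atom 4: C, bond orders sum to 2 (valence 4) → 2 H
  atom 5: C, bond orders sum to 1 (valence 4) → 3 H
  atom 6: O, bond orders sum to 2 (valence 2) → 0 H
  atom 7: C, bond orders sum to 1 (valence 4) → 3 H
  atom 8: C, bond orders sum to 3 (valence 4) → 1 H
  atom 9: O, bond orders sum to 1 (valence 2) → 1 H
  atom 10: C, bond orders sum to 4 (valence 4) → 0 H
  atom 11: C, bond orders sum to 3 (valence 4) → 1 H
  atom 12: C, bond orders sum to 3 (valence 4) → 1 H
  atom 13: C, bond orders sum to 3 (valence 4) → 1 H
  atom 14: C, bond orders sum to 3 (valence 4) → 1 H
  atom 15: C, bond orders sum to 3 (valence 4) → 1 H
Totals → C:12, H:17, Br:1, O:2.

C12H17BrO2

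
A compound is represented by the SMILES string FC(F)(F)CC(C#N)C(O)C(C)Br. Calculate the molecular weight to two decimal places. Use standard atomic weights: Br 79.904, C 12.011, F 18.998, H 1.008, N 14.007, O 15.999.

260.05 g/mol

First, the molecular formula is C7H9BrF3NO (counting implicit H from valence).
  Br: 1 × 79.904 = 79.904
  C: 7 × 12.011 = 84.077
  F: 3 × 18.998 = 56.994
  H: 9 × 1.008 = 9.072
  N: 1 × 14.007 = 14.007
  O: 1 × 15.999 = 15.999
Sum: 1×79.904 + 7×12.011 + 3×18.998 + 9×1.008 + 1×14.007 + 1×15.999 = 260.053 → 260.05 g/mol.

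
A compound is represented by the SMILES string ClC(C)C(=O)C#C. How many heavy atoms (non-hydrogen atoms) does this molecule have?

Every atom symbol written in the SMILES (organic subset) is one heavy atom; implicit H are not written.
Heavy atoms by element → C:5, Cl:1, O:1.
Total: 7.

7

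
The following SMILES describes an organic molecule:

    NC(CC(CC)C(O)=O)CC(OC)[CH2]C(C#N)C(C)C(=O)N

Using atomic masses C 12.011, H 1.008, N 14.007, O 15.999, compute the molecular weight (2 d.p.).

313.40 g/mol

First, the molecular formula is C15H27N3O4 (counting implicit H from valence).
  C: 15 × 12.011 = 180.165
  H: 27 × 1.008 = 27.216
  N: 3 × 14.007 = 42.021
  O: 4 × 15.999 = 63.996
Sum: 15×12.011 + 27×1.008 + 3×14.007 + 4×15.999 = 313.398 → 313.40 g/mol.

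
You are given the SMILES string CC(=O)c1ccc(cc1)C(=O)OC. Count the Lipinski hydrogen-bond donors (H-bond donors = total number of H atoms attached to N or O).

Donors: find every N or O and count the H atoms it carries.
  atom 3 (O): bond orders sum to 2 → 0 H
  atom 11 (O): bond orders sum to 2 → 0 H
  atom 12 (O): bond orders sum to 2 → 0 H
Lipinski HBD = 0.

0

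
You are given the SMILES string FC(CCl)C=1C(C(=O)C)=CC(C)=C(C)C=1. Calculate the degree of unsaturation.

Degree of unsaturation = (number of rings) + (number of π bonds).
Ring closures in the SMILES: 1.
π bonds: 4 double bonds (each 1 DoU) → 4 DoU from unsaturation.
Total DoU = 1 + 4 = 5.

5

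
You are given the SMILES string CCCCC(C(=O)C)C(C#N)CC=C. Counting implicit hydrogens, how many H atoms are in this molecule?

Walk through each heavy atom and fill implicit hydrogens from standard valence (C 4, N 3, O 2, S 2, halogen 1):
  atom 1: C, bond orders sum to 1 (valence 4) → 3 H
  atom 2: C, bond orders sum to 2 (valence 4) → 2 H
  atom 3: C, bond orders sum to 2 (valence 4) → 2 H
  atom 4: C, bond orders sum to 2 (valence 4) → 2 H
  atom 5: C, bond orders sum to 3 (valence 4) → 1 H
  atom 6: C, bond orders sum to 4 (valence 4) → 0 H
  atom 7: O, bond orders sum to 2 (valence 2) → 0 H
  atom 8: C, bond orders sum to 1 (valence 4) → 3 H
  atom 9: C, bond orders sum to 3 (valence 4) → 1 H
  atom 10: C, bond orders sum to 4 (valence 4) → 0 H
  atom 11: N, bond orders sum to 3 (valence 3) → 0 H
  atom 12: C, bond orders sum to 2 (valence 4) → 2 H
  atom 13: C, bond orders sum to 3 (valence 4) → 1 H
  atom 14: C, bond orders sum to 2 (valence 4) → 2 H
Total hydrogens: 19.

19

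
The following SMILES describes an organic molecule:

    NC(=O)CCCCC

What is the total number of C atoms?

6

Count every carbon token in the SMILES (each C, including those in ring-closure positions and inside branches).
Carbon count: 6.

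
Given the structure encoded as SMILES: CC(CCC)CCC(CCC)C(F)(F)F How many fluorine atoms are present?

3

Scan the SMILES for F atoms (remember two-letter symbols like Cl and Br are single atoms).
Fluorine count: 3.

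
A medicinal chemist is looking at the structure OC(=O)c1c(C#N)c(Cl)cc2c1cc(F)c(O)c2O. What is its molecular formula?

C12H5ClFNO4

Walk through each heavy atom and fill implicit hydrogens from standard valence (C 4, N 3, O 2, S 2, halogen 1); for lowercase aromatic atoms, an aromatic c carries 1 H when it has two neighbours and 0 H with three, and aromatic n carries 0 H:
  atom 1: O, bond orders sum to 1 (valence 2) → 1 H
  atom 2: C, bond orders sum to 4 (valence 4) → 0 H
  atom 3: O, bond orders sum to 2 (valence 2) → 0 H
  atom 4: aromatic c, 3 neighbours → 0 H
  atom 5: aromatic c, 3 neighbours → 0 H
  atom 6: C, bond orders sum to 4 (valence 4) → 0 H
  atom 7: N, bond orders sum to 3 (valence 3) → 0 H
  atom 8: aromatic c, 3 neighbours → 0 H
  atom 9: Cl (halogen, monovalent) → 0 H
  atom 10: aromatic c, 2 neighbours → 1 H
  atom 11: aromatic c, 3 neighbours → 0 H
  atom 12: aromatic c, 3 neighbours → 0 H
  atom 13: aromatic c, 2 neighbours → 1 H
  atom 14: aromatic c, 3 neighbours → 0 H
  atom 15: F (halogen, monovalent) → 0 H
  atom 16: aromatic c, 3 neighbours → 0 H
  atom 17: O, bond orders sum to 1 (valence 2) → 1 H
  atom 18: aromatic c, 3 neighbours → 0 H
  atom 19: O, bond orders sum to 1 (valence 2) → 1 H
Totals → C:12, H:5, Cl:1, F:1, N:1, O:4.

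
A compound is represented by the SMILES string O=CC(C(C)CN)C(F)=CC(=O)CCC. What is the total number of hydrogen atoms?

18

Walk through each heavy atom and fill implicit hydrogens from standard valence (C 4, N 3, O 2, S 2, halogen 1):
  atom 1: O, bond orders sum to 2 (valence 2) → 0 H
  atom 2: C, bond orders sum to 3 (valence 4) → 1 H
  atom 3: C, bond orders sum to 3 (valence 4) → 1 H
  atom 4: C, bond orders sum to 3 (valence 4) → 1 H
  atom 5: C, bond orders sum to 1 (valence 4) → 3 H
  atom 6: C, bond orders sum to 2 (valence 4) → 2 H
  atom 7: N, bond orders sum to 1 (valence 3) → 2 H
  atom 8: C, bond orders sum to 4 (valence 4) → 0 H
  atom 9: F (halogen, monovalent) → 0 H
  atom 10: C, bond orders sum to 3 (valence 4) → 1 H
  atom 11: C, bond orders sum to 4 (valence 4) → 0 H
  atom 12: O, bond orders sum to 2 (valence 2) → 0 H
  atom 13: C, bond orders sum to 2 (valence 4) → 2 H
  atom 14: C, bond orders sum to 2 (valence 4) → 2 H
  atom 15: C, bond orders sum to 1 (valence 4) → 3 H
Total hydrogens: 18.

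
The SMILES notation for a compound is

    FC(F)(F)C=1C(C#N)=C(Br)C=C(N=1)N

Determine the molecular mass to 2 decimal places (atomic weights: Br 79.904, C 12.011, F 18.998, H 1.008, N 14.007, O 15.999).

First, the molecular formula is C7H3BrF3N3 (counting implicit H from valence).
  Br: 1 × 79.904 = 79.904
  C: 7 × 12.011 = 84.077
  F: 3 × 18.998 = 56.994
  H: 3 × 1.008 = 3.024
  N: 3 × 14.007 = 42.021
Sum: 1×79.904 + 7×12.011 + 3×18.998 + 3×1.008 + 3×14.007 = 266.020 → 266.02 g/mol.

266.02 g/mol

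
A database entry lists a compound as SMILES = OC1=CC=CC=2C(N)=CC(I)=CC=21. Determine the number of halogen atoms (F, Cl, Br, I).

1

Halogen atoms appear at heavy-atom position 11 (1×I).
Other groups present: 1 hydroxyl, 1 primary amine.
Halogen count: 1.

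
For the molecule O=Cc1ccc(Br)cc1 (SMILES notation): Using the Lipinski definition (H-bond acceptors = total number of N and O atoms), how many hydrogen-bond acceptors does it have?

1

N atoms: 0; O atoms: 1.
Lipinski HBA = 0 + 1 = 1.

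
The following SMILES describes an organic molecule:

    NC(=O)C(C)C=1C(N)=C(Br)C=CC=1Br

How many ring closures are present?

1

In SMILES, each pair of matching ring-closure digits denotes one ring-closing bond; the number of such bonds equals the number of independent rings.
Ring-closure bonds here: 1.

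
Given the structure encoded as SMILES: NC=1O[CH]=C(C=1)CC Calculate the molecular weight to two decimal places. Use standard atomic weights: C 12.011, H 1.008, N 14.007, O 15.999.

111.14 g/mol

First, the molecular formula is C6H9NO (counting implicit H from valence).
  C: 6 × 12.011 = 72.066
  H: 9 × 1.008 = 9.072
  N: 1 × 14.007 = 14.007
  O: 1 × 15.999 = 15.999
Sum: 6×12.011 + 9×1.008 + 1×14.007 + 1×15.999 = 111.144 → 111.14 g/mol.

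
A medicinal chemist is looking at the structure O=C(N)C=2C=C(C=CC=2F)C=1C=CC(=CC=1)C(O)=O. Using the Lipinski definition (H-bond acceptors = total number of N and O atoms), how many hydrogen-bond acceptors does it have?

4

N atoms: 1; O atoms: 3.
Lipinski HBA = 1 + 3 = 4.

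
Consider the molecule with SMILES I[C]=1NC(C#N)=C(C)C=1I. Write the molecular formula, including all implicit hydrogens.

C6H4I2N2

Walk through each heavy atom and fill implicit hydrogens from standard valence (C 4, N 3, O 2, S 2, halogen 1):
  atom 1: I (halogen, monovalent) → 0 H
  atom 2: C with explicit H count 0
  atom 3: N, bond orders sum to 2 (valence 3) → 1 H
  atom 4: C, bond orders sum to 4 (valence 4) → 0 H
  atom 5: C, bond orders sum to 4 (valence 4) → 0 H
  atom 6: N, bond orders sum to 3 (valence 3) → 0 H
  atom 7: C, bond orders sum to 4 (valence 4) → 0 H
  atom 8: C, bond orders sum to 1 (valence 4) → 3 H
  atom 9: C, bond orders sum to 4 (valence 4) → 0 H
  atom 10: I (halogen, monovalent) → 0 H
Totals → C:6, H:4, I:2, N:2.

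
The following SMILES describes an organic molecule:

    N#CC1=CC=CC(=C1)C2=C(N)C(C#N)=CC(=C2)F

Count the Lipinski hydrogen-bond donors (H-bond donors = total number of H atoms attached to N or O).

Donors: find every N or O and count the H atoms it carries.
  atom 1 (N): bond orders sum to 3 → 0 H
  atom 11 (N): bond orders sum to 1 → 2 H
  atom 14 (N): bond orders sum to 3 → 0 H
Lipinski HBD = 2.

2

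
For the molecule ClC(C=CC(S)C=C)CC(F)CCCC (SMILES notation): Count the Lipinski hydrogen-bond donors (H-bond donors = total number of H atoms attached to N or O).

Donors: find every N or O and count the H atoms it carries.
  (no N or O atoms present)
Lipinski HBD = 0.

0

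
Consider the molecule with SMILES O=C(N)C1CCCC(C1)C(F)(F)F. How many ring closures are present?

In SMILES, each pair of matching ring-closure digits denotes one ring-closing bond; the number of such bonds equals the number of independent rings.
Ring-closure bonds here: 1.

1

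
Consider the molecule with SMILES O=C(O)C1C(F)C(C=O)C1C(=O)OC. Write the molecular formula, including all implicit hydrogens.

C8H9FO5

Walk through each heavy atom and fill implicit hydrogens from standard valence (C 4, N 3, O 2, S 2, halogen 1):
  atom 1: O, bond orders sum to 2 (valence 2) → 0 H
  atom 2: C, bond orders sum to 4 (valence 4) → 0 H
  atom 3: O, bond orders sum to 1 (valence 2) → 1 H
  atom 4: C, bond orders sum to 3 (valence 4) → 1 H
  atom 5: C, bond orders sum to 3 (valence 4) → 1 H
  atom 6: F (halogen, monovalent) → 0 H
  atom 7: C, bond orders sum to 3 (valence 4) → 1 H
  atom 8: C, bond orders sum to 3 (valence 4) → 1 H
  atom 9: O, bond orders sum to 2 (valence 2) → 0 H
  atom 10: C, bond orders sum to 3 (valence 4) → 1 H
  atom 11: C, bond orders sum to 4 (valence 4) → 0 H
  atom 12: O, bond orders sum to 2 (valence 2) → 0 H
  atom 13: O, bond orders sum to 2 (valence 2) → 0 H
  atom 14: C, bond orders sum to 1 (valence 4) → 3 H
Totals → C:8, H:9, F:1, O:5.
In Hill order: C8H9FO5.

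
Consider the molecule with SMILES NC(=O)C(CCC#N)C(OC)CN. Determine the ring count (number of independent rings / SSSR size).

In SMILES, each pair of matching ring-closure digits denotes one ring-closing bond; the number of such bonds equals the number of independent rings.
Ring-closure bonds here: 0.

0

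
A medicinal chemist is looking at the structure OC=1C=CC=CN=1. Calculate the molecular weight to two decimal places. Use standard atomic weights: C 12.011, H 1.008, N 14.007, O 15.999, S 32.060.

First, the molecular formula is C5H5NO (counting implicit H from valence).
  C: 5 × 12.011 = 60.055
  H: 5 × 1.008 = 5.040
  N: 1 × 14.007 = 14.007
  O: 1 × 15.999 = 15.999
Sum: 5×12.011 + 5×1.008 + 1×14.007 + 1×15.999 = 95.101 → 95.10 g/mol.

95.10 g/mol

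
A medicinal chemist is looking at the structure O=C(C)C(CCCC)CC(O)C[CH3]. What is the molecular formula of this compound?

Walk through each heavy atom and fill implicit hydrogens from standard valence (C 4, N 3, O 2, S 2, halogen 1):
  atom 1: O, bond orders sum to 2 (valence 2) → 0 H
  atom 2: C, bond orders sum to 4 (valence 4) → 0 H
  atom 3: C, bond orders sum to 1 (valence 4) → 3 H
  atom 4: C, bond orders sum to 3 (valence 4) → 1 H
  atom 5: C, bond orders sum to 2 (valence 4) → 2 H
  atom 6: C, bond orders sum to 2 (valence 4) → 2 H
  atom 7: C, bond orders sum to 2 (valence 4) → 2 H
  atom 8: C, bond orders sum to 1 (valence 4) → 3 H
  atom 9: C, bond orders sum to 2 (valence 4) → 2 H
  atom 10: C, bond orders sum to 3 (valence 4) → 1 H
  atom 11: O, bond orders sum to 1 (valence 2) → 1 H
  atom 12: C, bond orders sum to 2 (valence 4) → 2 H
  atom 13: C with explicit H count 3
Totals → C:11, H:22, O:2.

C11H22O2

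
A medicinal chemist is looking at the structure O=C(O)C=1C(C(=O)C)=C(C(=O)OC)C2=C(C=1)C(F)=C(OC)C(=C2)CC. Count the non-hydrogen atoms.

25

Every atom symbol written in the SMILES (organic subset) is one heavy atom; implicit H are not written.
Heavy atoms by element → C:18, F:1, O:6.
Total: 25.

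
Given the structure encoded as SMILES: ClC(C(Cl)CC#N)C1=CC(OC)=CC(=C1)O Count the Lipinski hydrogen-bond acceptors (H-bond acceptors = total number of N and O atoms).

3

N atoms: 1; O atoms: 2.
Lipinski HBA = 1 + 2 = 3.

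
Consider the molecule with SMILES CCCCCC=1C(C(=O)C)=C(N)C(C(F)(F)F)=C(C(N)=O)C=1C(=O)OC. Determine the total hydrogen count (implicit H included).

Walk through each heavy atom and fill implicit hydrogens from standard valence (C 4, N 3, O 2, S 2, halogen 1):
  atom 1: C, bond orders sum to 1 (valence 4) → 3 H
  atom 2: C, bond orders sum to 2 (valence 4) → 2 H
  atom 3: C, bond orders sum to 2 (valence 4) → 2 H
  atom 4: C, bond orders sum to 2 (valence 4) → 2 H
  atom 5: C, bond orders sum to 2 (valence 4) → 2 H
  atom 6: C, bond orders sum to 4 (valence 4) → 0 H
  atom 7: C, bond orders sum to 4 (valence 4) → 0 H
  atom 8: C, bond orders sum to 4 (valence 4) → 0 H
  atom 9: O, bond orders sum to 2 (valence 2) → 0 H
  atom 10: C, bond orders sum to 1 (valence 4) → 3 H
  atom 11: C, bond orders sum to 4 (valence 4) → 0 H
  atom 12: N, bond orders sum to 1 (valence 3) → 2 H
  atom 13: C, bond orders sum to 4 (valence 4) → 0 H
  atom 14: C, bond orders sum to 4 (valence 4) → 0 H
  atom 15: F (halogen, monovalent) → 0 H
  atom 16: F (halogen, monovalent) → 0 H
  atom 17: F (halogen, monovalent) → 0 H
  atom 18: C, bond orders sum to 4 (valence 4) → 0 H
  atom 19: C, bond orders sum to 4 (valence 4) → 0 H
  atom 20: N, bond orders sum to 1 (valence 3) → 2 H
  atom 21: O, bond orders sum to 2 (valence 2) → 0 H
  atom 22: C, bond orders sum to 4 (valence 4) → 0 H
  atom 23: C, bond orders sum to 4 (valence 4) → 0 H
  atom 24: O, bond orders sum to 2 (valence 2) → 0 H
  atom 25: O, bond orders sum to 2 (valence 2) → 0 H
  atom 26: C, bond orders sum to 1 (valence 4) → 3 H
Total hydrogens: 21.

21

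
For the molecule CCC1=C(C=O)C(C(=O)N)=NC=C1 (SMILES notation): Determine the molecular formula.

Walk through each heavy atom and fill implicit hydrogens from standard valence (C 4, N 3, O 2, S 2, halogen 1):
  atom 1: C, bond orders sum to 1 (valence 4) → 3 H
  atom 2: C, bond orders sum to 2 (valence 4) → 2 H
  atom 3: C, bond orders sum to 4 (valence 4) → 0 H
  atom 4: C, bond orders sum to 4 (valence 4) → 0 H
  atom 5: C, bond orders sum to 3 (valence 4) → 1 H
  atom 6: O, bond orders sum to 2 (valence 2) → 0 H
  atom 7: C, bond orders sum to 4 (valence 4) → 0 H
  atom 8: C, bond orders sum to 4 (valence 4) → 0 H
  atom 9: O, bond orders sum to 2 (valence 2) → 0 H
  atom 10: N, bond orders sum to 1 (valence 3) → 2 H
  atom 11: N, bond orders sum to 3 (valence 3) → 0 H
  atom 12: C, bond orders sum to 3 (valence 4) → 1 H
  atom 13: C, bond orders sum to 3 (valence 4) → 1 H
Totals → C:9, H:10, N:2, O:2.
In Hill order: C9H10N2O2.

C9H10N2O2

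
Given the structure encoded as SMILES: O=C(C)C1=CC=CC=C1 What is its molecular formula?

C8H8O

Walk through each heavy atom and fill implicit hydrogens from standard valence (C 4, N 3, O 2, S 2, halogen 1):
  atom 1: O, bond orders sum to 2 (valence 2) → 0 H
  atom 2: C, bond orders sum to 4 (valence 4) → 0 H
  atom 3: C, bond orders sum to 1 (valence 4) → 3 H
  atom 4: C, bond orders sum to 4 (valence 4) → 0 H
  atom 5: C, bond orders sum to 3 (valence 4) → 1 H
  atom 6: C, bond orders sum to 3 (valence 4) → 1 H
  atom 7: C, bond orders sum to 3 (valence 4) → 1 H
  atom 8: C, bond orders sum to 3 (valence 4) → 1 H
  atom 9: C, bond orders sum to 3 (valence 4) → 1 H
Totals → C:8, H:8, O:1.
In Hill order: C8H8O.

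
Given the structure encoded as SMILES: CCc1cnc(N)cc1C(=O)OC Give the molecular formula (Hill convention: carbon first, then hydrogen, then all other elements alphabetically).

Walk through each heavy atom and fill implicit hydrogens from standard valence (C 4, N 3, O 2, S 2, halogen 1); for lowercase aromatic atoms, an aromatic c carries 1 H when it has two neighbours and 0 H with three, and aromatic n carries 0 H:
  atom 1: C, bond orders sum to 1 (valence 4) → 3 H
  atom 2: C, bond orders sum to 2 (valence 4) → 2 H
  atom 3: aromatic c, 3 neighbours → 0 H
  atom 4: aromatic c, 2 neighbours → 1 H
  atom 5: aromatic n, 2 neighbours → 0 H
  atom 6: aromatic c, 3 neighbours → 0 H
  atom 7: N, bond orders sum to 1 (valence 3) → 2 H
  atom 8: aromatic c, 2 neighbours → 1 H
  atom 9: aromatic c, 3 neighbours → 0 H
  atom 10: C, bond orders sum to 4 (valence 4) → 0 H
  atom 11: O, bond orders sum to 2 (valence 2) → 0 H
  atom 12: O, bond orders sum to 2 (valence 2) → 0 H
  atom 13: C, bond orders sum to 1 (valence 4) → 3 H
Totals → C:9, H:12, N:2, O:2.
In Hill order: C9H12N2O2.

C9H12N2O2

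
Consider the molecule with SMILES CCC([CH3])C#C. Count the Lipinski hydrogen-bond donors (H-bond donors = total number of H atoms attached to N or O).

0

Donors: find every N or O and count the H atoms it carries.
  (no N or O atoms present)
Lipinski HBD = 0.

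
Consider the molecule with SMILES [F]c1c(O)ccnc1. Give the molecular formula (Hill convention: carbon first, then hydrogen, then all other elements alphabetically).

Walk through each heavy atom and fill implicit hydrogens from standard valence (C 4, N 3, O 2, S 2, halogen 1); for lowercase aromatic atoms, an aromatic c carries 1 H when it has two neighbours and 0 H with three, and aromatic n carries 0 H:
  atom 1: F with explicit H count 0
  atom 2: aromatic c, 3 neighbours → 0 H
  atom 3: aromatic c, 3 neighbours → 0 H
  atom 4: O, bond orders sum to 1 (valence 2) → 1 H
  atom 5: aromatic c, 2 neighbours → 1 H
  atom 6: aromatic c, 2 neighbours → 1 H
  atom 7: aromatic n, 2 neighbours → 0 H
  atom 8: aromatic c, 2 neighbours → 1 H
Totals → C:5, H:4, F:1, N:1, O:1.

C5H4FNO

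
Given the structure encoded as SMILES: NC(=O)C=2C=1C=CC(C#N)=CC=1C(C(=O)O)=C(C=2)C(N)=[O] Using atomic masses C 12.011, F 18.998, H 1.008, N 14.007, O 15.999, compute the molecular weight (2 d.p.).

283.24 g/mol

First, the molecular formula is C14H9N3O4 (counting implicit H from valence).
  C: 14 × 12.011 = 168.154
  H: 9 × 1.008 = 9.072
  N: 3 × 14.007 = 42.021
  O: 4 × 15.999 = 63.996
Sum: 14×12.011 + 9×1.008 + 3×14.007 + 4×15.999 = 283.243 → 283.24 g/mol.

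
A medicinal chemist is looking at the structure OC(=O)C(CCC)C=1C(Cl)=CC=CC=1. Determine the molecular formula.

Walk through each heavy atom and fill implicit hydrogens from standard valence (C 4, N 3, O 2, S 2, halogen 1):
  atom 1: O, bond orders sum to 1 (valence 2) → 1 H
  atom 2: C, bond orders sum to 4 (valence 4) → 0 H
  atom 3: O, bond orders sum to 2 (valence 2) → 0 H
  atom 4: C, bond orders sum to 3 (valence 4) → 1 H
  atom 5: C, bond orders sum to 2 (valence 4) → 2 H
  atom 6: C, bond orders sum to 2 (valence 4) → 2 H
  atom 7: C, bond orders sum to 1 (valence 4) → 3 H
  atom 8: C, bond orders sum to 4 (valence 4) → 0 H
  atom 9: C, bond orders sum to 4 (valence 4) → 0 H
  atom 10: Cl (halogen, monovalent) → 0 H
  atom 11: C, bond orders sum to 3 (valence 4) → 1 H
  atom 12: C, bond orders sum to 3 (valence 4) → 1 H
  atom 13: C, bond orders sum to 3 (valence 4) → 1 H
  atom 14: C, bond orders sum to 3 (valence 4) → 1 H
Totals → C:11, H:13, Cl:1, O:2.
In Hill order: C11H13ClO2.

C11H13ClO2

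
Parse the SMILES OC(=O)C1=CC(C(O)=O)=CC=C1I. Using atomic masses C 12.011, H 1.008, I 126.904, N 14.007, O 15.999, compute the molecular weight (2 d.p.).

First, the molecular formula is C8H5IO4 (counting implicit H from valence).
  C: 8 × 12.011 = 96.088
  H: 5 × 1.008 = 5.040
  I: 1 × 126.904 = 126.904
  O: 4 × 15.999 = 63.996
Sum: 8×12.011 + 5×1.008 + 1×126.904 + 4×15.999 = 292.028 → 292.03 g/mol.

292.03 g/mol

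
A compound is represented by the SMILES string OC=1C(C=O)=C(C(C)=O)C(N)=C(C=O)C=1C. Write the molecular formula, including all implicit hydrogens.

C11H11NO4

Walk through each heavy atom and fill implicit hydrogens from standard valence (C 4, N 3, O 2, S 2, halogen 1):
  atom 1: O, bond orders sum to 1 (valence 2) → 1 H
  atom 2: C, bond orders sum to 4 (valence 4) → 0 H
  atom 3: C, bond orders sum to 4 (valence 4) → 0 H
  atom 4: C, bond orders sum to 3 (valence 4) → 1 H
  atom 5: O, bond orders sum to 2 (valence 2) → 0 H
  atom 6: C, bond orders sum to 4 (valence 4) → 0 H
  atom 7: C, bond orders sum to 4 (valence 4) → 0 H
  atom 8: C, bond orders sum to 1 (valence 4) → 3 H
  atom 9: O, bond orders sum to 2 (valence 2) → 0 H
  atom 10: C, bond orders sum to 4 (valence 4) → 0 H
  atom 11: N, bond orders sum to 1 (valence 3) → 2 H
  atom 12: C, bond orders sum to 4 (valence 4) → 0 H
  atom 13: C, bond orders sum to 3 (valence 4) → 1 H
  atom 14: O, bond orders sum to 2 (valence 2) → 0 H
  atom 15: C, bond orders sum to 4 (valence 4) → 0 H
  atom 16: C, bond orders sum to 1 (valence 4) → 3 H
Totals → C:11, H:11, N:1, O:4.
In Hill order: C11H11NO4.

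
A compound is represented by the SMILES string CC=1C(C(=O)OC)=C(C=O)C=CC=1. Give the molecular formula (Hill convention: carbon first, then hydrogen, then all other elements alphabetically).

Walk through each heavy atom and fill implicit hydrogens from standard valence (C 4, N 3, O 2, S 2, halogen 1):
  atom 1: C, bond orders sum to 1 (valence 4) → 3 H
  atom 2: C, bond orders sum to 4 (valence 4) → 0 H
  atom 3: C, bond orders sum to 4 (valence 4) → 0 H
  atom 4: C, bond orders sum to 4 (valence 4) → 0 H
  atom 5: O, bond orders sum to 2 (valence 2) → 0 H
  atom 6: O, bond orders sum to 2 (valence 2) → 0 H
  atom 7: C, bond orders sum to 1 (valence 4) → 3 H
  atom 8: C, bond orders sum to 4 (valence 4) → 0 H
  atom 9: C, bond orders sum to 3 (valence 4) → 1 H
  atom 10: O, bond orders sum to 2 (valence 2) → 0 H
  atom 11: C, bond orders sum to 3 (valence 4) → 1 H
  atom 12: C, bond orders sum to 3 (valence 4) → 1 H
  atom 13: C, bond orders sum to 3 (valence 4) → 1 H
Totals → C:10, H:10, O:3.

C10H10O3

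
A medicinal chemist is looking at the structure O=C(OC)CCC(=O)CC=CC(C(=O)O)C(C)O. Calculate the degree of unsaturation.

Degree of unsaturation = (number of rings) + (number of π bonds).
Ring closures in the SMILES: 0.
π bonds: 4 double bonds (each 1 DoU) → 4 DoU from unsaturation.
Total DoU = 0 + 4 = 4.

4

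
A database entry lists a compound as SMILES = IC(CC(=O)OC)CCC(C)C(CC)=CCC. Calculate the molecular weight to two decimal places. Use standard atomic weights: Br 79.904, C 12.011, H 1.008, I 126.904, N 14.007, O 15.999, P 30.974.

First, the molecular formula is C14H25IO2 (counting implicit H from valence).
  C: 14 × 12.011 = 168.154
  H: 25 × 1.008 = 25.200
  I: 1 × 126.904 = 126.904
  O: 2 × 15.999 = 31.998
Sum: 14×12.011 + 25×1.008 + 1×126.904 + 2×15.999 = 352.256 → 352.26 g/mol.

352.26 g/mol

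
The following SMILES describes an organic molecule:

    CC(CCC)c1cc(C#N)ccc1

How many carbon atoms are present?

Count every carbon token in the SMILES (each C, including those in ring-closure positions and inside branches).
Carbon count: 12.

12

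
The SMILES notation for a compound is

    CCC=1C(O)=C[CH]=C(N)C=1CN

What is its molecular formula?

C9H14N2O

Walk through each heavy atom and fill implicit hydrogens from standard valence (C 4, N 3, O 2, S 2, halogen 1):
  atom 1: C, bond orders sum to 1 (valence 4) → 3 H
  atom 2: C, bond orders sum to 2 (valence 4) → 2 H
  atom 3: C, bond orders sum to 4 (valence 4) → 0 H
  atom 4: C, bond orders sum to 4 (valence 4) → 0 H
  atom 5: O, bond orders sum to 1 (valence 2) → 1 H
  atom 6: C, bond orders sum to 3 (valence 4) → 1 H
  atom 7: C with explicit H count 1
  atom 8: C, bond orders sum to 4 (valence 4) → 0 H
  atom 9: N, bond orders sum to 1 (valence 3) → 2 H
  atom 10: C, bond orders sum to 4 (valence 4) → 0 H
  atom 11: C, bond orders sum to 2 (valence 4) → 2 H
  atom 12: N, bond orders sum to 1 (valence 3) → 2 H
Totals → C:9, H:14, N:2, O:1.
In Hill order: C9H14N2O.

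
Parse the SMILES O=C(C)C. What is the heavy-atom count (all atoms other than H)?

4

Every atom symbol written in the SMILES (organic subset) is one heavy atom; implicit H are not written.
Heavy atoms by element → C:3, O:1.
Total: 4.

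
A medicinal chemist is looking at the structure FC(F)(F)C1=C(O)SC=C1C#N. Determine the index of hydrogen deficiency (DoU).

Molecular formula: C6H2F3NOS.
DoU = (2C + 2 + N − H − X) / 2, where X is the halogen count and O/S are ignored.
    = (2·6 + 2 + 1 − 2 − 3) / 2 = 10 / 2 = 5.

5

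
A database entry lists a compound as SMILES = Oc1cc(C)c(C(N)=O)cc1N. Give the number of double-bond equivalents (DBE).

5

Molecular formula: C8H10N2O2.
DoU = (2C + 2 + N − H − X) / 2, where X is the halogen count and O/S are ignored.
    = (2·8 + 2 + 2 − 10 − 0) / 2 = 10 / 2 = 5.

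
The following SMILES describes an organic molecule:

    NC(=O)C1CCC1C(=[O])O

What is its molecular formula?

C6H9NO3

Walk through each heavy atom and fill implicit hydrogens from standard valence (C 4, N 3, O 2, S 2, halogen 1):
  atom 1: N, bond orders sum to 1 (valence 3) → 2 H
  atom 2: C, bond orders sum to 4 (valence 4) → 0 H
  atom 3: O, bond orders sum to 2 (valence 2) → 0 H
  atom 4: C, bond orders sum to 3 (valence 4) → 1 H
  atom 5: C, bond orders sum to 2 (valence 4) → 2 H
  atom 6: C, bond orders sum to 2 (valence 4) → 2 H
  atom 7: C, bond orders sum to 3 (valence 4) → 1 H
  atom 8: C, bond orders sum to 4 (valence 4) → 0 H
  atom 9: O with explicit H count 0
  atom 10: O, bond orders sum to 1 (valence 2) → 1 H
Totals → C:6, H:9, N:1, O:3.
In Hill order: C6H9NO3.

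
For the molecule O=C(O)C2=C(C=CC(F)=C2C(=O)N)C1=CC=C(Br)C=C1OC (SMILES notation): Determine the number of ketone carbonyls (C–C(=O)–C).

0

Scan the SMILES for the ketone motif — none present.
Groups that are present: 1 amide, 1 carboxylic acid, 1 ether.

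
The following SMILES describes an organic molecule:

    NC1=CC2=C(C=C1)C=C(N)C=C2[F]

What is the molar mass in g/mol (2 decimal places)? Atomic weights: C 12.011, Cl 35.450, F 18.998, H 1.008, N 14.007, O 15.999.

176.19 g/mol

First, the molecular formula is C10H9FN2 (counting implicit H from valence).
  C: 10 × 12.011 = 120.110
  F: 1 × 18.998 = 18.998
  H: 9 × 1.008 = 9.072
  N: 2 × 14.007 = 28.014
Sum: 10×12.011 + 1×18.998 + 9×1.008 + 2×14.007 = 176.194 → 176.19 g/mol.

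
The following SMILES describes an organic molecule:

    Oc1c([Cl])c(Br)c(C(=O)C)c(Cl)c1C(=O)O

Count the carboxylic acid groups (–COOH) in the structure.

1

The carboxylic acid motif appears at heavy-atom position 14 in the SMILES.
Other groups present: 1 hydroxyl, 1 ketone.
Carboxylic acid count: 1.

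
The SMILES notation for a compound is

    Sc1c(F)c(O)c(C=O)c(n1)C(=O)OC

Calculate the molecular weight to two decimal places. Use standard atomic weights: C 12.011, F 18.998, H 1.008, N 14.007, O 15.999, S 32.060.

231.20 g/mol

First, the molecular formula is C8H6FNO4S (counting implicit H from valence).
  C: 8 × 12.011 = 96.088
  F: 1 × 18.998 = 18.998
  H: 6 × 1.008 = 6.048
  N: 1 × 14.007 = 14.007
  O: 4 × 15.999 = 63.996
  S: 1 × 32.060 = 32.060
Sum: 8×12.011 + 1×18.998 + 6×1.008 + 1×14.007 + 4×15.999 + 1×32.060 = 231.197 → 231.20 g/mol.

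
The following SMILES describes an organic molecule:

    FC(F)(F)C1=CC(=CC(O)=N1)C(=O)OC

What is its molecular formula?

Walk through each heavy atom and fill implicit hydrogens from standard valence (C 4, N 3, O 2, S 2, halogen 1):
  atom 1: F (halogen, monovalent) → 0 H
  atom 2: C, bond orders sum to 4 (valence 4) → 0 H
  atom 3: F (halogen, monovalent) → 0 H
  atom 4: F (halogen, monovalent) → 0 H
  atom 5: C, bond orders sum to 4 (valence 4) → 0 H
  atom 6: C, bond orders sum to 3 (valence 4) → 1 H
  atom 7: C, bond orders sum to 4 (valence 4) → 0 H
  atom 8: C, bond orders sum to 3 (valence 4) → 1 H
  atom 9: C, bond orders sum to 4 (valence 4) → 0 H
  atom 10: O, bond orders sum to 1 (valence 2) → 1 H
  atom 11: N, bond orders sum to 3 (valence 3) → 0 H
  atom 12: C, bond orders sum to 4 (valence 4) → 0 H
  atom 13: O, bond orders sum to 2 (valence 2) → 0 H
  atom 14: O, bond orders sum to 2 (valence 2) → 0 H
  atom 15: C, bond orders sum to 1 (valence 4) → 3 H
Totals → C:8, H:6, F:3, N:1, O:3.

C8H6F3NO3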